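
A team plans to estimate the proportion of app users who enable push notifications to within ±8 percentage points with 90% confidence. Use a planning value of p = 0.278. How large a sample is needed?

For a proportion with margin E = 0.08 at 90% confidence, z = 1.645.
n = p̂(1−p̂)(z/E)² = 0.278 × 0.722 × (1.645/0.08)² = 84.87
Round up: n = 85.

85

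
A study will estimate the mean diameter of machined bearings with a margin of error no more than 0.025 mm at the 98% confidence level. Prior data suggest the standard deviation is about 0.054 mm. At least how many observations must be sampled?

For a mean, the margin of error is E = z·σ/√n, so n = (zσ/E)².
At 98% confidence, z = 2.326.
n = (2.326 × 0.054 / 0.025)² = 25.24
Round up: n = 26.

n = 26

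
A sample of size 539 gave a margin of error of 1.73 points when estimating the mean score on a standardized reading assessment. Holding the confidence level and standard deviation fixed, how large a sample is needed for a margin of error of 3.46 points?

135

Margin of error scales as 1/√n, so n₂ = n₁·(E₁/E₂)².
n₂ = 539 × (1.73/3.46)² = 539 × 0.25 = 134.75
Round up: n₂ = 135.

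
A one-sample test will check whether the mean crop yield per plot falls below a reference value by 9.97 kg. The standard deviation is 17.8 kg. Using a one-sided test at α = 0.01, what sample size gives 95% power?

51

For a one-sample z-test, n = ((z_α + z_β)·σ/δ)².
z_α = 2.326 (one-sided α = 0.01); z_β = 1.645 (power 95% → β = 0.05).
n = (3.971 × 17.8 / 9.97)² = 50.26
Round up: n = 51.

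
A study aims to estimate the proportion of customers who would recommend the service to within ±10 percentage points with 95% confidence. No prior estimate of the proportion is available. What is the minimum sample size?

97

For a proportion with margin E = 0.1 at 95% confidence, z = 1.960.
With no prior estimate, use p = 0.5, which maximizes p(1−p) at 0.25.
n = 0.25 × (z/E)² = 0.25 × (1.960/0.1)² = 96.04
Round up: n = 97.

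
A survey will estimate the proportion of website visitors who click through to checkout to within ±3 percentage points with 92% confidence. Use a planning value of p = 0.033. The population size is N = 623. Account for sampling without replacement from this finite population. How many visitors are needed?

For a proportion with margin E = 0.03 at 92% confidence, z = 1.751.
n = p̂(1−p̂)(z/E)² = 0.033 × 0.967 × (1.751/0.03)² = 108.71 — call this n₀.
Finite-population correction with N = 623: n = n₀ / (1 + (n₀−1)/N) = 108.71 / 1.173 = 92.68
Round up: n = 93.

93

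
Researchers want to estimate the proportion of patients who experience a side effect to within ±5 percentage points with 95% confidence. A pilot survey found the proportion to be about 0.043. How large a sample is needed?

64

For a proportion with margin E = 0.05 at 95% confidence, z = 1.960.
n = p̂(1−p̂)(z/E)² = 0.043 × 0.957 × (1.960/0.05)² = 63.23
Round up: n = 64.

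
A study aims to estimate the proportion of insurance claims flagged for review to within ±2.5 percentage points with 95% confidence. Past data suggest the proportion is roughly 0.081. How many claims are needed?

458

For a proportion with margin E = 0.025 at 95% confidence, z = 1.960.
n = p̂(1−p̂)(z/E)² = 0.081 × 0.919 × (1.960/0.025)² = 457.54
Round up: n = 458.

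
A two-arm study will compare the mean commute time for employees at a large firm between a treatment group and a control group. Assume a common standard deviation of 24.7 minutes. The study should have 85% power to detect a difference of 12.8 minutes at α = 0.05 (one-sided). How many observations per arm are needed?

54 per group

For two equal groups, n per group = 2·((z_α + z_β)·σ/δ)².
z_α = 1.645; z_β = 1.036 (power 85%).
n = 2 × (2.681 × 24.7 / 12.8)² = 2 × 26.77 = 53.54
Round up: n = 54 per group.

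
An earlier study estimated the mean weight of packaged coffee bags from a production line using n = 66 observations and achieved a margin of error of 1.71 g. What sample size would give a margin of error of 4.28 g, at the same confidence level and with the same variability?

n = 11

Margin of error scales as 1/√n, so n₂ = n₁·(E₁/E₂)².
n₂ = 66 × (1.71/4.28)² = 66 × 0.1596 = 10.53
Round up: n₂ = 11.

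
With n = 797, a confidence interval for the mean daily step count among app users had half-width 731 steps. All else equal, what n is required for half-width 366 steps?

3180

Margin of error scales as 1/√n, so n₂ = n₁·(E₁/E₂)².
n₂ = 797 × (731/366)² = 797 × 3.989 = 3179.23
Round up: n₂ = 3180.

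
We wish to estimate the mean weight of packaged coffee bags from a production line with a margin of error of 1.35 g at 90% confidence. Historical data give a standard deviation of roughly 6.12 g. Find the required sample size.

For a mean, the margin of error is E = z·σ/√n, so n = (zσ/E)².
At 90% confidence, z = 1.645.
n = (1.645 × 6.12 / 1.35)² = 55.61
Round up: n = 56.

56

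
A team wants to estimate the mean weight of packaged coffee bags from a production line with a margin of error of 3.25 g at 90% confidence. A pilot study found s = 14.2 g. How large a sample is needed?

52

For a mean, the margin of error is E = z·σ/√n, so n = (zσ/E)².
At 90% confidence, z = 1.645.
n = (1.645 × 14.2 / 3.25)² = 51.66
Round up: n = 52.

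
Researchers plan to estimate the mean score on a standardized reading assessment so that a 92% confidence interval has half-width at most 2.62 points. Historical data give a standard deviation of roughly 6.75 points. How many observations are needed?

21

For a mean, the margin of error is E = z·σ/√n, so n = (zσ/E)².
At 92% confidence, z = 1.751.
n = (1.751 × 6.75 / 2.62)² = 20.35
Round up: n = 21.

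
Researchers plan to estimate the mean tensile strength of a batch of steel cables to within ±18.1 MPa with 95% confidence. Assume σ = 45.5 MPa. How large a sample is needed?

For a mean, the margin of error is E = z·σ/√n, so n = (zσ/E)².
At 95% confidence, z = 1.960.
n = (1.960 × 45.5 / 18.1)² = 24.28
Round up: n = 25.

25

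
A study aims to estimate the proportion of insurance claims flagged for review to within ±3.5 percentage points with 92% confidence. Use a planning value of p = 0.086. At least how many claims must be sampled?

For a proportion with margin E = 0.035 at 92% confidence, z = 1.751.
n = p̂(1−p̂)(z/E)² = 0.086 × 0.914 × (1.751/0.035)² = 196.73
Round up: n = 197.

n = 197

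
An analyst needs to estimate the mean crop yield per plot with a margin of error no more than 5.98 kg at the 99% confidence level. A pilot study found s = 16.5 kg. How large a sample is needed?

For a mean, the margin of error is E = z·σ/√n, so n = (zσ/E)².
At 99% confidence, z = 2.576.
n = (2.576 × 16.5 / 5.98)² = 50.52
Round up: n = 51.

51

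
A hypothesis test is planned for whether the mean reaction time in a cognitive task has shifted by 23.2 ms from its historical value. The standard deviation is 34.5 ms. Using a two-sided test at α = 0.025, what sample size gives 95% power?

For a one-sample z-test, n = ((z_{α/2} + z_β)·σ/δ)².
z_{α/2} = 2.241 (two-sided α = 0.025); z_β = 1.645 (power 95% → β = 0.05).
n = (3.886 × 34.5 / 23.2)² = 33.39
Round up: n = 34.

n = 34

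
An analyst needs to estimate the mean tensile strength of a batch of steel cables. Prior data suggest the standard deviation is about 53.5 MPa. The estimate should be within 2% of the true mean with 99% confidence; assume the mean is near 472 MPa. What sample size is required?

For a mean, the margin of error is E = z·σ/√n, so n = (zσ/E)².
At 99% confidence, z = 2.576.
E = 2% of 472 = 9.44 MPa.
n = (2.576 × 53.5 / 9.44)² = 213.14
Round up: n = 214.

214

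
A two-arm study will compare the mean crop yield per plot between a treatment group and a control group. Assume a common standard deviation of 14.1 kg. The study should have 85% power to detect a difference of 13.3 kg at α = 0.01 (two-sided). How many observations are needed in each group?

For two equal groups, n per group = 2·((z_{α/2} + z_β)·σ/δ)².
z_{α/2} = 2.576; z_β = 1.036 (power 85%).
n = 2 × (3.612 × 14.1 / 13.3)² = 2 × 14.66 = 29.32
Round up: n = 30 per group.

30 per group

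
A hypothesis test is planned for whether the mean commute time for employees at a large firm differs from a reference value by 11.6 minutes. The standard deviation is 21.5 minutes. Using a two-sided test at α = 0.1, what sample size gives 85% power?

25

For a one-sample z-test, n = ((z_{α/2} + z_β)·σ/δ)².
z_{α/2} = 1.645 (two-sided α = 0.1); z_β = 1.036 (power 85% → β = 0.15).
n = (2.681 × 21.5 / 11.6)² = 24.69
Round up: n = 25.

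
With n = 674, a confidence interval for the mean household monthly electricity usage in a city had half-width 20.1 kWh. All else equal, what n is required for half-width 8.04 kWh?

Margin of error scales as 1/√n, so n₂ = n₁·(E₁/E₂)².
n₂ = 674 × (20.1/8.04)² = 674 × 6.25 = 4212.50
Round up: n₂ = 4213.

4213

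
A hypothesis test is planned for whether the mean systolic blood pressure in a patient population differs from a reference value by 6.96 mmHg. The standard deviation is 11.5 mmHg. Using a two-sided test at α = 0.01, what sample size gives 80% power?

32

For a one-sample z-test, n = ((z_{α/2} + z_β)·σ/δ)².
z_{α/2} = 2.576 (two-sided α = 0.01); z_β = 0.842 (power 80% → β = 0.2).
n = (3.418 × 11.5 / 6.96)² = 31.89
Round up: n = 32.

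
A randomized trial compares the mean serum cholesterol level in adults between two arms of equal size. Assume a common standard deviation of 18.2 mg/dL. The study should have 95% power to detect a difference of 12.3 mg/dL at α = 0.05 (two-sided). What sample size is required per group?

57 per group

For two equal groups, n per group = 2·((z_{α/2} + z_β)·σ/δ)².
z_{α/2} = 1.960; z_β = 1.645 (power 95%).
n = 2 × (3.605 × 18.2 / 12.3)² = 2 × 28.45 = 56.90
Round up: n = 57 per group.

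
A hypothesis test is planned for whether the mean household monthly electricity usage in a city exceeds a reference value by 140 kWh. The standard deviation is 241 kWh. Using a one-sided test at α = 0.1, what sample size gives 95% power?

26

For a one-sample z-test, n = ((z_α + z_β)·σ/δ)².
z_α = 1.282 (one-sided α = 0.1); z_β = 1.645 (power 95% → β = 0.05).
n = (2.927 × 241 / 140)² = 25.39
Round up: n = 26.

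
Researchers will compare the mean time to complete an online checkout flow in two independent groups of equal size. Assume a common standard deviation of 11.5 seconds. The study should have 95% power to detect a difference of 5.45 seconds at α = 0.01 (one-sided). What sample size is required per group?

141 per group

For two equal groups, n per group = 2·((z_α + z_β)·σ/δ)².
z_α = 2.326; z_β = 1.645 (power 95%).
n = 2 × (3.971 × 11.5 / 5.45)² = 2 × 70.21 = 140.42
Round up: n = 141 per group.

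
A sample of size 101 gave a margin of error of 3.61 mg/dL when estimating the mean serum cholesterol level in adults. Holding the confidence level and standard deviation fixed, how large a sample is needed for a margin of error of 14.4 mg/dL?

Margin of error scales as 1/√n, so n₂ = n₁·(E₁/E₂)².
n₂ = 101 × (3.61/14.4)² = 101 × 0.06285 = 6.35
Round up: n₂ = 7.

7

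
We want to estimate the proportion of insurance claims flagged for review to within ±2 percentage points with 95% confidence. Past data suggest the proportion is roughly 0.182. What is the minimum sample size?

For a proportion with margin E = 0.02 at 95% confidence, z = 1.960.
n = p̂(1−p̂)(z/E)² = 0.182 × 0.818 × (1.960/0.02)² = 1429.81
Round up: n = 1430.

1430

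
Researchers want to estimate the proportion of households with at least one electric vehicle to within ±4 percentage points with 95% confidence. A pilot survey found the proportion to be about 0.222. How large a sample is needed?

n = 415

For a proportion with margin E = 0.04 at 95% confidence, z = 1.960.
n = p̂(1−p̂)(z/E)² = 0.222 × 0.778 × (1.960/0.04)² = 414.69
Round up: n = 415.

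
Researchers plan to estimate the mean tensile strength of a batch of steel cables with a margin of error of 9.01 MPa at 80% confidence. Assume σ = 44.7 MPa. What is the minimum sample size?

For a mean, the margin of error is E = z·σ/√n, so n = (zσ/E)².
At 80% confidence, z = 1.282.
n = (1.282 × 44.7 / 9.01)² = 40.45
Round up: n = 41.

41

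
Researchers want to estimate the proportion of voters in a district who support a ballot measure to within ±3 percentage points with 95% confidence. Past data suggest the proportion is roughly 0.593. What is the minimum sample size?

n = 1031

For a proportion with margin E = 0.03 at 95% confidence, z = 1.960.
n = p̂(1−p̂)(z/E)² = 0.593 × 0.407 × (1.960/0.03)² = 1030.19
Round up: n = 1031.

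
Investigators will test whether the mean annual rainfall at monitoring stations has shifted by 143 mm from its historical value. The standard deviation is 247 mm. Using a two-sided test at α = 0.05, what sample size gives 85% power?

n = 27

For a one-sample z-test, n = ((z_{α/2} + z_β)·σ/δ)².
z_{α/2} = 1.960 (two-sided α = 0.05); z_β = 1.036 (power 85% → β = 0.15).
n = (2.996 × 247 / 143)² = 26.78
Round up: n = 27.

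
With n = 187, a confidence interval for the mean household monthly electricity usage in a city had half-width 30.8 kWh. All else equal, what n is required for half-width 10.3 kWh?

n = 1673

Margin of error scales as 1/√n, so n₂ = n₁·(E₁/E₂)².
n₂ = 187 × (30.8/10.3)² = 187 × 8.942 = 1672.15
Round up: n₂ = 1673.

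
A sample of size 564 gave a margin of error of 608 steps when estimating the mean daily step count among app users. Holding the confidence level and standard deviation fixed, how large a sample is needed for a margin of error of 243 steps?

Margin of error scales as 1/√n, so n₂ = n₁·(E₁/E₂)².
n₂ = 564 × (608/243)² = 564 × 6.26 = 3530.64
Round up: n₂ = 3531.

n = 3531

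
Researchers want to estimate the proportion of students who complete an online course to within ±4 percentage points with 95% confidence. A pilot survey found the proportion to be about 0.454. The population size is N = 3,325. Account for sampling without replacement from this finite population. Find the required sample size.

n = 505

For a proportion with margin E = 0.04 at 95% confidence, z = 1.960.
n = p̂(1−p̂)(z/E)² = 0.454 × 0.546 × (1.960/0.04)² = 595.17 — call this n₀.
Finite-population correction with N = 3,325: n = n₀ / (1 + (n₀−1)/N) = 595.17 / 1.179 = 504.81
Round up: n = 505.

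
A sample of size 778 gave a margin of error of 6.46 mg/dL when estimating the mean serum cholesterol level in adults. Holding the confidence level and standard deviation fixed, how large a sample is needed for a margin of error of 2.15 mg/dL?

7024

Margin of error scales as 1/√n, so n₂ = n₁·(E₁/E₂)².
n₂ = 778 × (6.46/2.15)² = 778 × 9.028 = 7023.78
Round up: n₂ = 7024.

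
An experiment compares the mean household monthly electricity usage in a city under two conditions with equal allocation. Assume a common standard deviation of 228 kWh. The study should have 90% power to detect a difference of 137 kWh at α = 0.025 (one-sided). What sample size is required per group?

59 per group

For two equal groups, n per group = 2·((z_α + z_β)·σ/δ)².
z_α = 1.960; z_β = 1.282 (power 90%).
n = 2 × (3.242 × 228 / 137)² = 2 × 29.11 = 58.22
Round up: n = 59 per group.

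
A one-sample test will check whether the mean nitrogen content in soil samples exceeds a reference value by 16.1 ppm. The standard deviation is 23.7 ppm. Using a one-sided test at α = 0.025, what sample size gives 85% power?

20

For a one-sample z-test, n = ((z_α + z_β)·σ/δ)².
z_α = 1.960 (one-sided α = 0.025); z_β = 1.036 (power 85% → β = 0.15).
n = (2.996 × 23.7 / 16.1)² = 19.45
Round up: n = 20.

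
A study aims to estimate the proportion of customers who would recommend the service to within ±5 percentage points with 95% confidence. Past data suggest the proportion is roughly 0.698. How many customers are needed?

For a proportion with margin E = 0.05 at 95% confidence, z = 1.960.
n = p̂(1−p̂)(z/E)² = 0.698 × 0.302 × (1.960/0.05)² = 323.92
Round up: n = 324.

324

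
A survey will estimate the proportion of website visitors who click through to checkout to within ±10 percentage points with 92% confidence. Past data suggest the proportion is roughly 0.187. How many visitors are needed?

For a proportion with margin E = 0.1 at 92% confidence, z = 1.751.
n = p̂(1−p̂)(z/E)² = 0.187 × 0.813 × (1.751/0.1)² = 46.61
Round up: n = 47.

47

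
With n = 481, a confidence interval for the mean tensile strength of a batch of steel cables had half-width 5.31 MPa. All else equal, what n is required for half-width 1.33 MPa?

7668

Margin of error scales as 1/√n, so n₂ = n₁·(E₁/E₂)².
n₂ = 481 × (5.31/1.33)² = 481 × 15.94 = 7667.14
Round up: n₂ = 7668.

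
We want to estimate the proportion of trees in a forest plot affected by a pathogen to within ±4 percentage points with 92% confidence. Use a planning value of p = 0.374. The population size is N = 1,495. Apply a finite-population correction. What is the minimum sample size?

n = 346

For a proportion with margin E = 0.04 at 92% confidence, z = 1.751.
n = p̂(1−p̂)(z/E)² = 0.374 × 0.626 × (1.751/0.04)² = 448.64 — call this n₀.
Finite-population correction with N = 1,495: n = n₀ / (1 + (n₀−1)/N) = 448.64 / 1.299 = 345.37
Round up: n = 346.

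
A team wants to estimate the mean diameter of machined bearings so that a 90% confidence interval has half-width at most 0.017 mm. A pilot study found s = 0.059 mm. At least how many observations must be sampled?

For a mean, the margin of error is E = z·σ/√n, so n = (zσ/E)².
At 90% confidence, z = 1.645.
n = (1.645 × 0.059 / 0.017)² = 32.59
Round up: n = 33.

n = 33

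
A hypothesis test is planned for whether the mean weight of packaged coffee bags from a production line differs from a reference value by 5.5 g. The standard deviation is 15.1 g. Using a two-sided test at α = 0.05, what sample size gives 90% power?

For a one-sample z-test, n = ((z_{α/2} + z_β)·σ/δ)².
z_{α/2} = 1.960 (two-sided α = 0.05); z_β = 1.282 (power 90% → β = 0.1).
n = (3.242 × 15.1 / 5.5)² = 79.22
Round up: n = 80.

80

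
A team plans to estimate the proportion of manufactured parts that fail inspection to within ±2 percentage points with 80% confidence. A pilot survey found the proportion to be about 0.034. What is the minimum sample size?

For a proportion with margin E = 0.02 at 80% confidence, z = 1.282.
n = p̂(1−p̂)(z/E)² = 0.034 × 0.966 × (1.282/0.02)² = 134.95
Round up: n = 135.

n = 135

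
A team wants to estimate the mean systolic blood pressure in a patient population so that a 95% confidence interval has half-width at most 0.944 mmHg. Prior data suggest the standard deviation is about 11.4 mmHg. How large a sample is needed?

For a mean, the margin of error is E = z·σ/√n, so n = (zσ/E)².
At 95% confidence, z = 1.960.
n = (1.960 × 11.4 / 0.944)² = 560.24
Round up: n = 561.

n = 561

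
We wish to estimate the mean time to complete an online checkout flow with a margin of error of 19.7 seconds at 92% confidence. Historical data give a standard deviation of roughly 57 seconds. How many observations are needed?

For a mean, the margin of error is E = z·σ/√n, so n = (zσ/E)².
At 92% confidence, z = 1.751.
n = (1.751 × 57 / 19.7)² = 25.67
Round up: n = 26.

26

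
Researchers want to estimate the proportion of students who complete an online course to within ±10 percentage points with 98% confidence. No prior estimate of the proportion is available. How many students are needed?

For a proportion with margin E = 0.1 at 98% confidence, z = 2.326.
With no prior estimate, use p = 0.5, which maximizes p(1−p) at 0.25.
n = 0.25 × (z/E)² = 0.25 × (2.326/0.1)² = 135.26
Round up: n = 136.

136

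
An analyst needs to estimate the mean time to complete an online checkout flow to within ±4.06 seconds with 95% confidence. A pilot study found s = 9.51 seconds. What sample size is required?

n = 22

For a mean, the margin of error is E = z·σ/√n, so n = (zσ/E)².
At 95% confidence, z = 1.960.
n = (1.960 × 9.51 / 4.06)² = 21.08
Round up: n = 22.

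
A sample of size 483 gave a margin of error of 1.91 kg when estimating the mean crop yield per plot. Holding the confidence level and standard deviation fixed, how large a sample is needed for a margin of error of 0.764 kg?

Margin of error scales as 1/√n, so n₂ = n₁·(E₁/E₂)².
n₂ = 483 × (1.91/0.764)² = 483 × 6.25 = 3018.75
Round up: n₂ = 3019.

3019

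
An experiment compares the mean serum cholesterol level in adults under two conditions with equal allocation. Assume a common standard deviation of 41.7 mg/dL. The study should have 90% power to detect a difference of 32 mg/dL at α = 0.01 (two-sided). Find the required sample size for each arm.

For two equal groups, n per group = 2·((z_{α/2} + z_β)·σ/δ)².
z_{α/2} = 2.576; z_β = 1.282 (power 90%).
n = 2 × (3.858 × 41.7 / 32)² = 2 × 25.28 = 50.56
Round up: n = 51 per group.

51 per group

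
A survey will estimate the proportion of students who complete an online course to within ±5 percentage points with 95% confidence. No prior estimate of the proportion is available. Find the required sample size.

385

For a proportion with margin E = 0.05 at 95% confidence, z = 1.960.
With no prior estimate, use p = 0.5, which maximizes p(1−p) at 0.25.
n = 0.25 × (z/E)² = 0.25 × (1.960/0.05)² = 384.16
Round up: n = 385.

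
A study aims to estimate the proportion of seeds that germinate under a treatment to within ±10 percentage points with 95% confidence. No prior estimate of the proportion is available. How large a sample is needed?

97

For a proportion with margin E = 0.1 at 95% confidence, z = 1.960.
With no prior estimate, use p = 0.5, which maximizes p(1−p) at 0.25.
n = 0.25 × (z/E)² = 0.25 × (1.960/0.1)² = 96.04
Round up: n = 97.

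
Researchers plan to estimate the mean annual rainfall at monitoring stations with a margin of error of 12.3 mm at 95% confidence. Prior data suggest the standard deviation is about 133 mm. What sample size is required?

450

For a mean, the margin of error is E = z·σ/√n, so n = (zσ/E)².
At 95% confidence, z = 1.960.
n = (1.960 × 133 / 12.3)² = 449.16
Round up: n = 450.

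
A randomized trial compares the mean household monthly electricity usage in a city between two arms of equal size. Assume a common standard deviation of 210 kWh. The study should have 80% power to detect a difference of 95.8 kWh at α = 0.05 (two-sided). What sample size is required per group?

76 per group

For two equal groups, n per group = 2·((z_{α/2} + z_β)·σ/δ)².
z_{α/2} = 1.960; z_β = 0.842 (power 80%).
n = 2 × (2.802 × 210 / 95.8)² = 2 × 37.73 = 75.46
Round up: n = 76 per group.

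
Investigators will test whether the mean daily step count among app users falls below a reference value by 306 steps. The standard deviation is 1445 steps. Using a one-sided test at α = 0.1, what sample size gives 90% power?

For a one-sample z-test, n = ((z_α + z_β)·σ/δ)².
z_α = 1.282 (one-sided α = 0.1); z_β = 1.282 (power 90% → β = 0.1).
n = (2.564 × 1445 / 306)² = 146.60
Round up: n = 147.

147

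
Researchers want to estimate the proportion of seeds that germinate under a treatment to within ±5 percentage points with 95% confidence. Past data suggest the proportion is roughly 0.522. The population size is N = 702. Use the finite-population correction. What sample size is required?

249

For a proportion with margin E = 0.05 at 95% confidence, z = 1.960.
n = p̂(1−p̂)(z/E)² = 0.522 × 0.478 × (1.960/0.05)² = 383.42 — call this n₀.
Finite-population correction with N = 702: n = n₀ / (1 + (n₀−1)/N) = 383.42 / 1.545 = 248.17
Round up: n = 249.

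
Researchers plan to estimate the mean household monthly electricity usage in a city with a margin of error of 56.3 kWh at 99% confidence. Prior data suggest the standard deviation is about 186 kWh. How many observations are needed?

73

For a mean, the margin of error is E = z·σ/√n, so n = (zσ/E)².
At 99% confidence, z = 2.576.
n = (2.576 × 186 / 56.3)² = 72.43
Round up: n = 73.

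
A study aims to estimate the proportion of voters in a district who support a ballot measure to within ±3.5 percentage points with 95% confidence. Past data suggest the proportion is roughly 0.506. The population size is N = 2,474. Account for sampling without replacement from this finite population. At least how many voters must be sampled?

For a proportion with margin E = 0.035 at 95% confidence, z = 1.960.
n = p̂(1−p̂)(z/E)² = 0.506 × 0.494 × (1.960/0.035)² = 783.89 — call this n₀.
Finite-population correction with N = 2,474: n = n₀ / (1 + (n₀−1)/N) = 783.89 / 1.316 = 595.66
Round up: n = 596.

596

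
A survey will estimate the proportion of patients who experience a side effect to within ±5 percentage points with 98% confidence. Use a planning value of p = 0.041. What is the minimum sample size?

For a proportion with margin E = 0.05 at 98% confidence, z = 2.326.
n = p̂(1−p̂)(z/E)² = 0.041 × 0.959 × (2.326/0.05)² = 85.09
Round up: n = 86.

86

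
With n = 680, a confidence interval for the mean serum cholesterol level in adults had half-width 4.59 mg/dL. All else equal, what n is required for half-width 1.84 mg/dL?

Margin of error scales as 1/√n, so n₂ = n₁·(E₁/E₂)².
n₂ = 680 × (4.59/1.84)² = 680 × 6.223 = 4231.64
Round up: n₂ = 4232.

n = 4232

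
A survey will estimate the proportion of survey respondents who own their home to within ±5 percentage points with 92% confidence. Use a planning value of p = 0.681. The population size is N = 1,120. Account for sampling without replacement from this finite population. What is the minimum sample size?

n = 216

For a proportion with margin E = 0.05 at 92% confidence, z = 1.751.
n = p̂(1−p̂)(z/E)² = 0.681 × 0.319 × (1.751/0.05)² = 266.42 — call this n₀.
Finite-population correction with N = 1,120: n = n₀ / (1 + (n₀−1)/N) = 266.42 / 1.237 = 215.38
Round up: n = 216.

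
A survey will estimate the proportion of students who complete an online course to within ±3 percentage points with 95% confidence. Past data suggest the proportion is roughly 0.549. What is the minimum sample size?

For a proportion with margin E = 0.03 at 95% confidence, z = 1.960.
n = p̂(1−p̂)(z/E)² = 0.549 × 0.451 × (1.960/0.03)² = 1056.86
Round up: n = 1057.

1057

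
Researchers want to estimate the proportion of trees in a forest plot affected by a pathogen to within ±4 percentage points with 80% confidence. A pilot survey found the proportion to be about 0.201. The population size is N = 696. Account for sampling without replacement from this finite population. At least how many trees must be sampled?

For a proportion with margin E = 0.04 at 80% confidence, z = 1.282.
n = p̂(1−p̂)(z/E)² = 0.201 × 0.799 × (1.282/0.04)² = 164.97 — call this n₀.
Finite-population correction with N = 696: n = n₀ / (1 + (n₀−1)/N) = 164.97 / 1.236 = 133.47
Round up: n = 134.

134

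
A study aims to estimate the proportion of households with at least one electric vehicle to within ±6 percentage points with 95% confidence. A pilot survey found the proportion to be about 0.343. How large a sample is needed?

For a proportion with margin E = 0.06 at 95% confidence, z = 1.960.
n = p̂(1−p̂)(z/E)² = 0.343 × 0.657 × (1.960/0.06)² = 240.47
Round up: n = 241.

241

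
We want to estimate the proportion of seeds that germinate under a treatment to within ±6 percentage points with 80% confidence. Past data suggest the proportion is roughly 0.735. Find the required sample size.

For a proportion with margin E = 0.06 at 80% confidence, z = 1.282.
n = p̂(1−p̂)(z/E)² = 0.735 × 0.265 × (1.282/0.06)² = 88.92
Round up: n = 89.

89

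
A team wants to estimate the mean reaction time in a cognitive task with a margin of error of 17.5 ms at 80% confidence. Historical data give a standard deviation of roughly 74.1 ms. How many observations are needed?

For a mean, the margin of error is E = z·σ/√n, so n = (zσ/E)².
At 80% confidence, z = 1.282.
n = (1.282 × 74.1 / 17.5)² = 29.47
Round up: n = 30.

n = 30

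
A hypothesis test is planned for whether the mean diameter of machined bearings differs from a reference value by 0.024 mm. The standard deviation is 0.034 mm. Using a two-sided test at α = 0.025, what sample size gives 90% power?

For a one-sample z-test, n = ((z_{α/2} + z_β)·σ/δ)².
z_{α/2} = 2.241 (two-sided α = 0.025); z_β = 1.282 (power 90% → β = 0.1).
n = (3.523 × 0.034 / 0.024)² = 24.91
Round up: n = 25.

25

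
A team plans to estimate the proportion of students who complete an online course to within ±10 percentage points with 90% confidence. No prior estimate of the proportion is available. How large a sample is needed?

For a proportion with margin E = 0.1 at 90% confidence, z = 1.645.
With no prior estimate, use p = 0.5, which maximizes p(1−p) at 0.25.
n = 0.25 × (z/E)² = 0.25 × (1.645/0.1)² = 67.65
Round up: n = 68.

68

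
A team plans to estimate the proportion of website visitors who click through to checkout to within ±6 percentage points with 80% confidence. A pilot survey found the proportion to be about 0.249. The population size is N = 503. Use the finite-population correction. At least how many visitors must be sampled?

74

For a proportion with margin E = 0.06 at 80% confidence, z = 1.282.
n = p̂(1−p̂)(z/E)² = 0.249 × 0.751 × (1.282/0.06)² = 85.37 — call this n₀.
Finite-population correction with N = 503: n = n₀ / (1 + (n₀−1)/N) = 85.37 / 1.168 = 73.09
Round up: n = 74.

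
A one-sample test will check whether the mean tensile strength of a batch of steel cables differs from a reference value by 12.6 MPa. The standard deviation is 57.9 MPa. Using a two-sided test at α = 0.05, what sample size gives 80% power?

166

For a one-sample z-test, n = ((z_{α/2} + z_β)·σ/δ)².
z_{α/2} = 1.960 (two-sided α = 0.05); z_β = 0.842 (power 80% → β = 0.2).
n = (2.802 × 57.9 / 12.6)² = 165.79
Round up: n = 166.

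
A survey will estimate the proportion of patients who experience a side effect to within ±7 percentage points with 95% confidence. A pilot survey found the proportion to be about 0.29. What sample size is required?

n = 162

For a proportion with margin E = 0.07 at 95% confidence, z = 1.960.
n = p̂(1−p̂)(z/E)² = 0.29 × 0.71 × (1.960/0.07)² = 161.43
Round up: n = 162.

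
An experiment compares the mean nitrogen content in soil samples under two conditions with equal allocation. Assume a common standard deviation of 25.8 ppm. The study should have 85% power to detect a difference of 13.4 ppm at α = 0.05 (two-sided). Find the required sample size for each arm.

67 per group

For two equal groups, n per group = 2·((z_{α/2} + z_β)·σ/δ)².
z_{α/2} = 1.960; z_β = 1.036 (power 85%).
n = 2 × (2.996 × 25.8 / 13.4)² = 2 × 33.27 = 66.54
Round up: n = 67 per group.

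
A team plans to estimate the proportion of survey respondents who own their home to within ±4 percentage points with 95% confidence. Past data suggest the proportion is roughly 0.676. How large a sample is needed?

526

For a proportion with margin E = 0.04 at 95% confidence, z = 1.960.
n = p̂(1−p̂)(z/E)² = 0.676 × 0.324 × (1.960/0.04)² = 525.88
Round up: n = 526.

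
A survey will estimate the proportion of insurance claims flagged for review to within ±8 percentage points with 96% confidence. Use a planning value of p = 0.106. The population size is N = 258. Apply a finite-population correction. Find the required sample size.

For a proportion with margin E = 0.08 at 96% confidence, z = 2.054.
n = p̂(1−p̂)(z/E)² = 0.106 × 0.894 × (2.054/0.08)² = 62.47 — call this n₀.
Finite-population correction with N = 258: n = n₀ / (1 + (n₀−1)/N) = 62.47 / 1.238 = 50.46
Round up: n = 51.

n = 51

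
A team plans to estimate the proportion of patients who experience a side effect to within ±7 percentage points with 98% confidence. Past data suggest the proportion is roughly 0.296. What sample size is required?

For a proportion with margin E = 0.07 at 98% confidence, z = 2.326.
n = p̂(1−p̂)(z/E)² = 0.296 × 0.704 × (2.326/0.07)² = 230.08
Round up: n = 231.

231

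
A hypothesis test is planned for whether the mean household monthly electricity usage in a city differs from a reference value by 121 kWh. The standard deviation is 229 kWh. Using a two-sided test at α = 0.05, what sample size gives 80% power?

For a one-sample z-test, n = ((z_{α/2} + z_β)·σ/δ)².
z_{α/2} = 1.960 (two-sided α = 0.05); z_β = 0.842 (power 80% → β = 0.2).
n = (2.802 × 229 / 121)² = 28.12
Round up: n = 29.

29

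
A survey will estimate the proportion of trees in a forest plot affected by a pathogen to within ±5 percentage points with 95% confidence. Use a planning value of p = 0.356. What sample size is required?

For a proportion with margin E = 0.05 at 95% confidence, z = 1.960.
n = p̂(1−p̂)(z/E)² = 0.356 × 0.644 × (1.960/0.05)² = 352.30
Round up: n = 353.

n = 353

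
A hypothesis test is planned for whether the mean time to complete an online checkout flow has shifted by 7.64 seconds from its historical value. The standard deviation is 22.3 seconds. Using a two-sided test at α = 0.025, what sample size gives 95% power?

For a one-sample z-test, n = ((z_{α/2} + z_β)·σ/δ)².
z_{α/2} = 2.241 (two-sided α = 0.025); z_β = 1.645 (power 95% → β = 0.05).
n = (3.886 × 22.3 / 7.64)² = 128.66
Round up: n = 129.

n = 129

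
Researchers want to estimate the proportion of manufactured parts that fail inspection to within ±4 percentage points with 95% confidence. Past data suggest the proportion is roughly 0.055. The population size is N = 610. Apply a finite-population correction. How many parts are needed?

For a proportion with margin E = 0.04 at 95% confidence, z = 1.960.
n = p̂(1−p̂)(z/E)² = 0.055 × 0.945 × (1.960/0.04)² = 124.79 — call this n₀.
Finite-population correction with N = 610: n = n₀ / (1 + (n₀−1)/N) = 124.79 / 1.203 = 103.73
Round up: n = 104.

104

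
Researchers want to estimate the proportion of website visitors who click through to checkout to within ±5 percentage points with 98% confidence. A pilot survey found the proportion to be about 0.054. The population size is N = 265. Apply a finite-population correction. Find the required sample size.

n = 79

For a proportion with margin E = 0.05 at 98% confidence, z = 2.326.
n = p̂(1−p̂)(z/E)² = 0.054 × 0.946 × (2.326/0.05)² = 110.55 — call this n₀.
Finite-population correction with N = 265: n = n₀ / (1 + (n₀−1)/N) = 110.55 / 1.413 = 78.24
Round up: n = 79.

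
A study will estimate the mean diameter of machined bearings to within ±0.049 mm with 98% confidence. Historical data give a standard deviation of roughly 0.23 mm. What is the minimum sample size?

n = 120

For a mean, the margin of error is E = z·σ/√n, so n = (zσ/E)².
At 98% confidence, z = 2.326.
n = (2.326 × 0.23 / 0.049)² = 119.20
Round up: n = 120.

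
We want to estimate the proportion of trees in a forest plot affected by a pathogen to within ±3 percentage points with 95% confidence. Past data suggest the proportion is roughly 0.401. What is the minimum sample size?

For a proportion with margin E = 0.03 at 95% confidence, z = 1.960.
n = p̂(1−p̂)(z/E)² = 0.401 × 0.599 × (1.960/0.03)² = 1025.28
Round up: n = 1026.

n = 1026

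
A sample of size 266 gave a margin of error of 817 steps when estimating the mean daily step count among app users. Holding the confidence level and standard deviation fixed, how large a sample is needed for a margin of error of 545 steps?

598

Margin of error scales as 1/√n, so n₂ = n₁·(E₁/E₂)².
n₂ = 266 × (817/545)² = 266 × 2.247 = 597.70
Round up: n₂ = 598.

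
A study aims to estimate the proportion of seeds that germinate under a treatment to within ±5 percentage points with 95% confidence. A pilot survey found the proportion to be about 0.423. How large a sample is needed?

n = 376

For a proportion with margin E = 0.05 at 95% confidence, z = 1.960.
n = p̂(1−p̂)(z/E)² = 0.423 × 0.577 × (1.960/0.05)² = 375.05
Round up: n = 376.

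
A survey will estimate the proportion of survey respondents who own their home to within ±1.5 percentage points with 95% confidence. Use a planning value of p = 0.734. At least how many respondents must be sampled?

n = 3334

For a proportion with margin E = 0.015 at 95% confidence, z = 1.960.
n = p̂(1−p̂)(z/E)² = 0.734 × 0.266 × (1.960/0.015)² = 3333.55
Round up: n = 3334.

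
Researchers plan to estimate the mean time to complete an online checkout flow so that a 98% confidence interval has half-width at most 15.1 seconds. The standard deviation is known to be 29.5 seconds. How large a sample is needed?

21

For a mean, the margin of error is E = z·σ/√n, so n = (zσ/E)².
At 98% confidence, z = 2.326.
n = (2.326 × 29.5 / 15.1)² = 20.65
Round up: n = 21.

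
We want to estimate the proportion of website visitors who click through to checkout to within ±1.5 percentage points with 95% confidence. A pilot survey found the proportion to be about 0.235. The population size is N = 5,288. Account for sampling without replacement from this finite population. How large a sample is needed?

1943

For a proportion with margin E = 0.015 at 95% confidence, z = 1.960.
n = p̂(1−p̂)(z/E)² = 0.235 × 0.765 × (1.960/0.015)² = 3069.44 — call this n₀.
Finite-population correction with N = 5,288: n = n₀ / (1 + (n₀−1)/N) = 3069.44 / 1.58 = 1942.68
Round up: n = 1943.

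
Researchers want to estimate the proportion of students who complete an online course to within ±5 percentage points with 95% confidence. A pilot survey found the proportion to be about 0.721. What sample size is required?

310

For a proportion with margin E = 0.05 at 95% confidence, z = 1.960.
n = p̂(1−p̂)(z/E)² = 0.721 × 0.279 × (1.960/0.05)² = 309.11
Round up: n = 310.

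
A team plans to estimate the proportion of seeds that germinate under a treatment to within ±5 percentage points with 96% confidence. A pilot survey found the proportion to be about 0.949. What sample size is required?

n = 82

For a proportion with margin E = 0.05 at 96% confidence, z = 2.054.
n = p̂(1−p̂)(z/E)² = 0.949 × 0.051 × (2.054/0.05)² = 81.68
Round up: n = 82.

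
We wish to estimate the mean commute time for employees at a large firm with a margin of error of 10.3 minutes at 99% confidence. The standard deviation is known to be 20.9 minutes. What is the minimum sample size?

For a mean, the margin of error is E = z·σ/√n, so n = (zσ/E)².
At 99% confidence, z = 2.576.
n = (2.576 × 20.9 / 10.3)² = 27.32
Round up: n = 28.

28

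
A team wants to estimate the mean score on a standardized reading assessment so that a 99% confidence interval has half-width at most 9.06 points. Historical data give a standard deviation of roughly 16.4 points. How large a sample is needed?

n = 22

For a mean, the margin of error is E = z·σ/√n, so n = (zσ/E)².
At 99% confidence, z = 2.576.
n = (2.576 × 16.4 / 9.06)² = 21.74
Round up: n = 22.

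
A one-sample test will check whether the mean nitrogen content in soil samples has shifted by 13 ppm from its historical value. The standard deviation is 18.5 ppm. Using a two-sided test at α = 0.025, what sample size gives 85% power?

For a one-sample z-test, n = ((z_{α/2} + z_β)·σ/δ)².
z_{α/2} = 2.241 (two-sided α = 0.025); z_β = 1.036 (power 85% → β = 0.15).
n = (3.277 × 18.5 / 13)² = 21.75
Round up: n = 22.

22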